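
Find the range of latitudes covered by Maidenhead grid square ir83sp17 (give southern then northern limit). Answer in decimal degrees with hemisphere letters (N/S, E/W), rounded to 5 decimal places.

Field I=8, R=17: +8·20° lon, +17·10° lat → SW at lon -20°, lat 80°.
Square 8, 3: +8·2° lon, +3·1° lat → SW at lon -4°, lat 83°.
Subsquare s=18, p=15: +18·0.0833333° lon, +15·0.0416667° lat → SW at lon -2.5°, lat 83.625°.
Extended square 1, 7: +1·0.00833333° lon, +7·0.00416667° lat → SW at lon -2.49167°, lat 83.6542°.
Cell spans 0.00833333° lon × 0.00416667° lat.
south 83.65417° N, north 83.65833° N.

83.65417° N, 83.65833° N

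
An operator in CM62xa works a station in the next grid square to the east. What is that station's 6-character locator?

Longitude subsquare x = 23; +1 → 24, wraps to 0 = a, carry into square.
Longitude square 6; +1 → 7.
The latitude characters are unchanged.

CM72aa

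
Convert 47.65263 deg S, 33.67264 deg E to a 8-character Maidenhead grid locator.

KE62ui03

Offset from 180°W / 90°S: lon 213.67264°, lat 42.34737°.
Field: 213.67264/20 → 10 → K, 42.34737/10 → 4 → E; chars KE.
Square: 13.67264/2 → 6, 2.34737/1 → 2; chars 62.
Subsquare: 1.67264/0.0833333 → 20 → u, 0.34737/0.0416667 → 8 → i; chars ui.
Extended square: 0.00597/0.00833333 → 0, 0.01404/0.00416667 → 3; chars 03.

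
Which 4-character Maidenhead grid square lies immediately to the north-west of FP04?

Longitude square 0; −1 → -1, wraps to 9, carry into field.
Longitude field F = 5; −1 → 4 = E.
Latitude square 4; +1 → 5.

EP95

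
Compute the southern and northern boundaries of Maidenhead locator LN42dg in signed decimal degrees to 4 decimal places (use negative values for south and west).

42.2500, 42.2917

Field L=11, N=13: +11·20° lon, +13·10° lat → SW at lon 40°, lat 40°.
Square 4, 2: +4·2° lon, +2·1° lat → SW at lon 48°, lat 42°.
Subsquare d=3, g=6: +3·0.0833333° lon, +6·0.0416667° lat → SW at lon 48.25°, lat 42.25°.
Cell spans 0.0833333° lon × 0.0416667° lat.
south 42.2500, north 42.2917.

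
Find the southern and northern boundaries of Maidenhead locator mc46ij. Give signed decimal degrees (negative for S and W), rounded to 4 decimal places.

-63.6250, -63.5833

Field M=12, C=2: +12·20° lon, +2·10° lat → SW at lon 60°, lat -70°.
Square 4, 6: +4·2° lon, +6·1° lat → SW at lon 68°, lat -64°.
Subsquare i=8, j=9: +8·0.0833333° lon, +9·0.0416667° lat → SW at lon 68.6667°, lat -63.625°.
Cell spans 0.0833333° lon × 0.0416667° lat.
south -63.6250, north -63.5833.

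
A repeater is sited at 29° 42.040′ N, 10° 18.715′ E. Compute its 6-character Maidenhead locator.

JL59dq

Shift to the Maidenhead origin (180°W, 90°S): lon 190.3119, lat 119.7007.
Field (20°×10°, letters A–R): 190.3119/20 → 9 → J, 119.7007/10 → 11 → L; chars JL.
Square (2°×1°, digits 0–9): 10.3119/2 → 5, 9.7007/1 → 9; chars 59.
Subsquare (5′×2.5′, letters a–x): 0.3119/0.0833333 → 3 → d, 0.7007/0.0416667 → 16 → q; chars dq.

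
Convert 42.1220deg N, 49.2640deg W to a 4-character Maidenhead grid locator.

GN52

Shift to the Maidenhead origin (180°W, 90°S): lon 130.74, lat 132.12.
Field: lon ⌊130.74/20⌋ = 6 → G; lat ⌊132.12/10⌋ = 13 → N.
Square: lon ⌊10.74/2⌋ = 5; lat ⌊2.12/1⌋ = 2.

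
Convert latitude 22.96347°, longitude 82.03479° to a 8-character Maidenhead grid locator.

NL12ax41

Add 180° to longitude and 90° to latitude: 262.03479, 112.96347.
Field: lon ⌊262.03479/20⌋ = 13 → N; lat ⌊112.96347/10⌋ = 11 → L.
Square: lon ⌊2.03479/2⌋ = 1; lat ⌊2.96347/1⌋ = 2.
Subsquare: lon ⌊0.03479/0.0833333⌋ = 0 → a; lat ⌊0.96347/0.0416667⌋ = 23 → x.
Extended square: lon ⌊0.03479/0.00833333⌋ = 4; lat ⌊0.00514/0.00416667⌋ = 1.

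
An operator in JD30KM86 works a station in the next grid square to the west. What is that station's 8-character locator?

JD30km76

Longitude extended square 8; −1 → 7.
The latitude characters are unchanged.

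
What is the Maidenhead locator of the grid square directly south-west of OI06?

Longitude square 0; −1 → -1, wraps to 9, carry into field.
Longitude field O = 14; −1 → 13 = N.
Latitude square 6; −1 → 5.

NI95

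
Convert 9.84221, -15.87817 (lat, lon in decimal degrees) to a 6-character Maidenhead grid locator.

Shift to the Maidenhead origin (180°W, 90°S): lon 164.1218, lat 99.8422.
Field: lon ⌊164.1218/20⌋ = 8 → I; lat ⌊99.8422/10⌋ = 9 → J.
Square: lon ⌊4.1218/2⌋ = 2; lat ⌊9.8422/1⌋ = 9.
Subsquare: lon ⌊0.1218/0.0833333⌋ = 1 → b; lat ⌊0.8422/0.0416667⌋ = 20 → u.

IJ29bu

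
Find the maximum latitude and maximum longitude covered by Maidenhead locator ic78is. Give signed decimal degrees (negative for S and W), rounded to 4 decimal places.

Field I=8, C=2: +8·20° lon, +2·10° lat → SW at lon -20°, lat -70°.
Square 7, 8: +7·2° lon, +8·1° lat → SW at lon -6°, lat -62°.
Subsquare i=8, s=18: +8·0.0833333° lon, +18·0.0416667° lat → SW at lon -5.33333°, lat -61.25°.
Cell spans 0.0833333° lon × 0.0416667° lat. NE corner is SW corner plus one full cell.
latitude -61.2083, longitude -5.2500.

-61.2083, -5.2500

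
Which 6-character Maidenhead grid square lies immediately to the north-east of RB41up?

RB41vq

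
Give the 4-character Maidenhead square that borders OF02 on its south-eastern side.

OF11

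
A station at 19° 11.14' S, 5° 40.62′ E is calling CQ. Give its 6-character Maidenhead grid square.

JH20ut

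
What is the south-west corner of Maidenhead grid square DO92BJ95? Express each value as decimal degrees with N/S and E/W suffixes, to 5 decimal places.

52.39583° N, 101.84167° W

Field D=3, O=14: +3·20° lon, +14·10° lat → SW at lon -120°, lat 50°.
Square 9, 2: +9·2° lon, +2·1° lat → SW at lon -102°, lat 52°.
Subsquare b=1, j=9: +1·0.0833333° lon, +9·0.0416667° lat → SW at lon -101.917°, lat 52.375°.
Extended square 9, 5: +9·0.00833333° lon, +5·0.00416667° lat → SW at lon -101.842°, lat 52.3958°.
latitude 52.39583° N, longitude 101.84167° W.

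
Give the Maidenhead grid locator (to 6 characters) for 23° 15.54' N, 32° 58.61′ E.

Add 180° to longitude and 90° to latitude: 212.9768, 113.2590.
Field (20°×10°, letters A–R): lon ⌊212.9768/20⌋ = 10 → K; lat ⌊113.2590/10⌋ = 11 → L.
Square (2°×1°, digits 0–9): lon ⌊12.9768/2⌋ = 6; lat ⌊3.2590/1⌋ = 3.
Subsquare (5′×2.5′, letters a–x): lon ⌊0.9768/0.0833333⌋ = 11 → l; lat ⌊0.2590/0.0416667⌋ = 6 → g.

KL63lg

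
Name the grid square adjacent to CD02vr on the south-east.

CD02wq

Longitude subsquare v = 21; +1 → 22 = w.
Latitude subsquare r = 17; −1 → 16 = q.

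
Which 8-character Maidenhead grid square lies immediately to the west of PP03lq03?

PP03kq93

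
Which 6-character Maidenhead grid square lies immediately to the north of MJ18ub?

MJ18uc

Latitude subsquare b = 1; +1 → 2 = c.
The longitude characters are unchanged.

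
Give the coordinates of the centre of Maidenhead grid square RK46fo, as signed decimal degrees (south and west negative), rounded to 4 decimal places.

16.6042, 168.4583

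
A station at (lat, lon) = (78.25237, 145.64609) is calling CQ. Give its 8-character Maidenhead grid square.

QQ28tg70

Add 180° to longitude and 90° to latitude: 325.64609, 168.25237.
Field (20°×10°, letters A–R): lon ⌊325.64609/20⌋ = 16 → Q; lat ⌊168.25237/10⌋ = 16 → Q.
Square (2°×1°, digits 0–9): lon ⌊5.64609/2⌋ = 2; lat ⌊8.25237/1⌋ = 8.
Subsquare (5′×2.5′, letters a–x): lon ⌊1.64609/0.0833333⌋ = 19 → t; lat ⌊0.25237/0.0416667⌋ = 6 → g.
Extended square (30″×15″, digits 0–9): lon ⌊0.06276/0.00833333⌋ = 7; lat ⌊0.00237/0.00416667⌋ = 0.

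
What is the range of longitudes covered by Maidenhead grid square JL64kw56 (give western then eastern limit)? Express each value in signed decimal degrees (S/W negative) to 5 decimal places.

Field J=9, L=11: +9·20° lon, +11·10° lat → SW at lon 0°, lat 20°.
Square 6, 4: +6·2° lon, +4·1° lat → SW at lon 12°, lat 24°.
Subsquare k=10, w=22: +10·0.0833333° lon, +22·0.0416667° lat → SW at lon 12.8333°, lat 24.9167°.
Extended square 5, 6: +5·0.00833333° lon, +6·0.00416667° lat → SW at lon 12.875°, lat 24.9417°.
Cell spans 0.00833333° lon × 0.00416667° lat.
west 12.87500, east 12.88333.

12.87500, 12.88333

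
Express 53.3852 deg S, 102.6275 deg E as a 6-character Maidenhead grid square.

OD16ho

Offset from 180°W / 90°S: lon 282.6275°, lat 36.6148°.
Field: lon ⌊282.6275/20⌋ = 14 → O; lat ⌊36.6148/10⌋ = 3 → D.
Square: lon ⌊2.6275/2⌋ = 1; lat ⌊6.6148/1⌋ = 6.
Subsquare: lon ⌊0.6275/0.0833333⌋ = 7 → h; lat ⌊0.6148/0.0416667⌋ = 14 → o.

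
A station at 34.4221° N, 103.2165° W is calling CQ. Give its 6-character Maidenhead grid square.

Add 180° to longitude and 90° to latitude: 76.7835, 124.4221.
Field: 76.7835/20 → 3 → D, 124.4221/10 → 12 → M; chars DM.
Square: 16.7835/2 → 8, 4.4221/1 → 4; chars 84.
Subsquare: 0.7835/0.0833333 → 9 → j, 0.4221/0.0416667 → 10 → k; chars jk.

DM84jk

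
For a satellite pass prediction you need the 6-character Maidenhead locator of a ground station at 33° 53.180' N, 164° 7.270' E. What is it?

RM23bv

Offset from 180°W / 90°S: lon 344.1212°, lat 123.8863°.
Field: 344.1212/20 → 17 → R, 123.8863/10 → 12 → M; chars RM.
Square: 4.1212/2 → 2, 3.8863/1 → 3; chars 23.
Subsquare: 0.1212/0.0833333 → 1 → b, 0.8863/0.0416667 → 21 → v; chars bv.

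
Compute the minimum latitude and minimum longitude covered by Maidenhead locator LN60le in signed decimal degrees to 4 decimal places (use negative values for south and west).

Field L=11, N=13: +11·20° lon, +13·10° lat → SW at lon 40°, lat 40°.
Square 6, 0: +6·2° lon, +0·1° lat → SW at lon 52°, lat 40°.
Subsquare l=11, e=4: +11·0.0833333° lon, +4·0.0416667° lat → SW at lon 52.9167°, lat 40.1667°.
latitude 40.1667, longitude 52.9167.

40.1667, 52.9167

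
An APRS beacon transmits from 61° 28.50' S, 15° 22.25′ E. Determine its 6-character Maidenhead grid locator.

Shift to the Maidenhead origin (180°W, 90°S): lon 195.3708, lat 28.5250.
Field: 195.3708/20 → 9 → J, 28.5250/10 → 2 → C; chars JC.
Square: 15.3708/2 → 7, 8.5250/1 → 8; chars 78.
Subsquare: 1.3708/0.0833333 → 16 → q, 0.5250/0.0416667 → 12 → m; chars qm.

JC78qm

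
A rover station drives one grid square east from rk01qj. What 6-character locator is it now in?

Longitude subsquare q = 16; +1 → 17 = r.
The latitude characters are unchanged.

RK01rj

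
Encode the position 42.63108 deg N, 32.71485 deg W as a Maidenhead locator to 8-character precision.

HN32pp41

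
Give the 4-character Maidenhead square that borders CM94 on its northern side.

CM95

Latitude square 4; +1 → 5.
The longitude characters are unchanged.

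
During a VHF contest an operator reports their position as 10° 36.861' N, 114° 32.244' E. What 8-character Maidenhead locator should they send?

Offset from 180°W / 90°S: lon 294.53740°, lat 100.61435°.
Field (20°×10°, letters A–R): 294.53740/20 → 14 → O, 100.61435/10 → 10 → K; chars OK.
Square (2°×1°, digits 0–9): 14.53740/2 → 7, 0.61435/1 → 0; chars 70.
Subsquare (5′×2.5′, letters a–x): 0.53740/0.0833333 → 6 → g, 0.61435/0.0416667 → 14 → o; chars go.
Extended square (30″×15″, digits 0–9): 0.03740/0.00833333 → 4, 0.03102/0.00416667 → 7; chars 47.

OK70go47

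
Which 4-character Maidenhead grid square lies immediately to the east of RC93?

Longitude square 9; +1 → 10, wraps to 0, carry into field.
Longitude field R = 17; +1 → 18, wraps to 0 = A, wrapping around the antimeridian.
The latitude characters are unchanged.

AC03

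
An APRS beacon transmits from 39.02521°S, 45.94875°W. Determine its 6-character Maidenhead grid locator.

GF70ax

Offset from 180°W / 90°S: lon 134.0513°, lat 50.9748°.
Field (20°×10°, letters A–R): lon ⌊134.0513/20⌋ = 6 → G; lat ⌊50.9748/10⌋ = 5 → F.
Square (2°×1°, digits 0–9): lon ⌊14.0513/2⌋ = 7; lat ⌊0.9748/1⌋ = 0.
Subsquare (5′×2.5′, letters a–x): lon ⌊0.0513/0.0833333⌋ = 0 → a; lat ⌊0.9748/0.0416667⌋ = 23 → x.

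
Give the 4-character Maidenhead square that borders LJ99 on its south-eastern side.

Longitude square 9; +1 → 10, wraps to 0, carry into field.
Longitude field L = 11; +1 → 12 = M.
Latitude square 9; −1 → 8.

MJ08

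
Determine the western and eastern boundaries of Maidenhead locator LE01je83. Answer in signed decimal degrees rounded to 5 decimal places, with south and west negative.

40.81667, 40.82500

Field L=11, E=4: +11·20° lon, +4·10° lat → SW at lon 40°, lat -50°.
Square 0, 1: +0·2° lon, +1·1° lat → SW at lon 40°, lat -49°.
Subsquare j=9, e=4: +9·0.0833333° lon, +4·0.0416667° lat → SW at lon 40.75°, lat -48.8333°.
Extended square 8, 3: +8·0.00833333° lon, +3·0.00416667° lat → SW at lon 40.8167°, lat -48.8208°.
Cell spans 0.00833333° lon × 0.00416667° lat.
west 40.81667, east 40.82500.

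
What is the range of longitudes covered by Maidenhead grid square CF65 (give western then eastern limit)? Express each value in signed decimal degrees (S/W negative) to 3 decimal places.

-128.000, -126.000

Field C=2, F=5: +2·20° lon, +5·10° lat → SW at lon -140°, lat -40°.
Square 6, 5: +6·2° lon, +5·1° lat → SW at lon -128°, lat -35°.
Cell spans 2° lon × 1° lat.
west -128.000, east -126.000.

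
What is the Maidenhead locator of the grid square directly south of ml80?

MK89

Latitude square 0; −1 → -1, wraps to 9, carry into field.
Latitude field L = 11; −1 → 10 = K.
The longitude characters are unchanged.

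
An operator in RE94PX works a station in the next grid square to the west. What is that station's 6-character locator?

Longitude subsquare p = 15; −1 → 14 = o.
The latitude characters are unchanged.

RE94ox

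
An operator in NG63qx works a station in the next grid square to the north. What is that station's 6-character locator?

NG64qa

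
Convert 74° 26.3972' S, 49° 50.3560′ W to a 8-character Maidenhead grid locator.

GB55bn94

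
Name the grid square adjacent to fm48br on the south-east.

Longitude subsquare b = 1; +1 → 2 = c.
Latitude subsquare r = 17; −1 → 16 = q.

FM48cq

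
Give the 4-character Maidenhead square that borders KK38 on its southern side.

KK37

Latitude square 8; −1 → 7.
The longitude characters are unchanged.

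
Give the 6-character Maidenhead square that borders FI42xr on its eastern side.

FI52ar

Longitude subsquare x = 23; +1 → 24, wraps to 0 = a, carry into square.
Longitude square 4; +1 → 5.
The latitude characters are unchanged.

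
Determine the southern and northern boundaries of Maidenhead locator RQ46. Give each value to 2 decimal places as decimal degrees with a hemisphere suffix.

76.00° N, 77.00° N

Field R=17, Q=16: +17·20° lon, +16·10° lat → SW at lon 160°, lat 70°.
Square 4, 6: +4·2° lon, +6·1° lat → SW at lon 168°, lat 76°.
Cell spans 2° lon × 1° lat.
south 76.00° N, north 77.00° N.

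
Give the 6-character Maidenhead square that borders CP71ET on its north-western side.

Longitude subsquare e = 4; −1 → 3 = d.
Latitude subsquare t = 19; +1 → 20 = u.

CP71du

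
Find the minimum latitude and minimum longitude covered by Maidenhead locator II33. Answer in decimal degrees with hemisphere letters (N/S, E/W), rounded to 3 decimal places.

Field I=8, I=8: +8·20° lon, +8·10° lat → SW at lon -20°, lat -10°.
Square 3, 3: +3·2° lon, +3·1° lat → SW at lon -14°, lat -7°.
latitude 7.000° S, longitude 14.000° W.

7.000° S, 14.000° W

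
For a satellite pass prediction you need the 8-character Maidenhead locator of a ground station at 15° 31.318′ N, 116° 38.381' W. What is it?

Offset from 180°W / 90°S: lon 63.36032°, lat 105.52197°.
Field: 63.36032/20 → 3 → D, 105.52197/10 → 10 → K; chars DK.
Square: 3.36032/2 → 1, 5.52197/1 → 5; chars 15.
Subsquare: 1.36032/0.0833333 → 16 → q, 0.52197/0.0416667 → 12 → m; chars qm.
Extended square: 0.02698/0.00833333 → 3, 0.02197/0.00416667 → 5; chars 35.

DK15qm35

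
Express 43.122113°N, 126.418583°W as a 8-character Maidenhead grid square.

CN63sc99

Offset from 180°W / 90°S: lon 53.58142°, lat 133.12211°.
Field (20°×10°, letters A–R): 53.58142/20 → 2 → C, 133.12211/10 → 13 → N; chars CN.
Square (2°×1°, digits 0–9): 13.58142/2 → 6, 3.12211/1 → 3; chars 63.
Subsquare (5′×2.5′, letters a–x): 1.58142/0.0833333 → 18 → s, 0.12211/0.0416667 → 2 → c; chars sc.
Extended square (30″×15″, digits 0–9): 0.08142/0.00833333 → 9, 0.03878/0.00416667 → 9; chars 99.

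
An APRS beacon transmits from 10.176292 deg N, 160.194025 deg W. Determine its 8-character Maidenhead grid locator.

Offset from 180°W / 90°S: lon 19.80597°, lat 100.17629°.
Field: lon ⌊19.80597/20⌋ = 0 → A; lat ⌊100.17629/10⌋ = 10 → K.
Square: lon ⌊19.80597/2⌋ = 9; lat ⌊0.17629/1⌋ = 0.
Subsquare: lon ⌊1.80597/0.0833333⌋ = 21 → v; lat ⌊0.17629/0.0416667⌋ = 4 → e.
Extended square: lon ⌊0.05597/0.00833333⌋ = 6; lat ⌊0.00963/0.00416667⌋ = 2.

AK90ve62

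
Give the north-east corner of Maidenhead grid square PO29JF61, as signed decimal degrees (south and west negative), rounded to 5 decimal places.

Field P=15, O=14: +15·20° lon, +14·10° lat → SW at lon 120°, lat 50°.
Square 2, 9: +2·2° lon, +9·1° lat → SW at lon 124°, lat 59°.
Subsquare j=9, f=5: +9·0.0833333° lon, +5·0.0416667° lat → SW at lon 124.75°, lat 59.2083°.
Extended square 6, 1: +6·0.00833333° lon, +1·0.00416667° lat → SW at lon 124.8°, lat 59.2125°.
Cell spans 0.00833333° lon × 0.00416667° lat. NE corner is SW corner plus one full cell.
latitude 59.21667, longitude 124.80833.

59.21667, 124.80833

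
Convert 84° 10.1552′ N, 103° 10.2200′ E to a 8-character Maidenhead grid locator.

Add 180° to longitude and 90° to latitude: 283.17033, 174.16925.
Field: 283.17033/20 → 14 → O, 174.16925/10 → 17 → R; chars OR.
Square: 3.17033/2 → 1, 4.16925/1 → 4; chars 14.
Subsquare: 1.17033/0.0833333 → 14 → o, 0.16925/0.0416667 → 4 → e; chars oe.
Extended square: 0.00367/0.00833333 → 0, 0.00259/0.00416667 → 0; chars 00.

OR14oe00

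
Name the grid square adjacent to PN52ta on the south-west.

PN51sx

Longitude subsquare t = 19; −1 → 18 = s.
Latitude subsquare a = 0; −1 → -1, wraps to 23 = x, carry into square.
Latitude square 2; −1 → 1.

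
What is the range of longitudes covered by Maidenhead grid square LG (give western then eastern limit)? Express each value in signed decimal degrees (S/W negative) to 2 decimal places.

40.00, 60.00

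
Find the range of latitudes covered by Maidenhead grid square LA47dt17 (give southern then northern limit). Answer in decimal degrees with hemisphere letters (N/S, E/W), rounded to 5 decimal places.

82.17917° S, 82.17500° S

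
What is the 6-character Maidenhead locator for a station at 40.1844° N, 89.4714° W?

Shift to the Maidenhead origin (180°W, 90°S): lon 90.5286, lat 130.1844.
Field: 90.5286/20 → 4 → E, 130.1844/10 → 13 → N; chars EN.
Square: 10.5286/2 → 5, 0.1844/1 → 0; chars 50.
Subsquare: 0.5286/0.0833333 → 6 → g, 0.1844/0.0416667 → 4 → e; chars ge.

EN50ge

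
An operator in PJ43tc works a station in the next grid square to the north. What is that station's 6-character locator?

Latitude subsquare c = 2; +1 → 3 = d.
The longitude characters are unchanged.

PJ43td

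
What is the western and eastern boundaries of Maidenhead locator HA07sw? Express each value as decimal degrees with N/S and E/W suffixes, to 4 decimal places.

38.5000° W, 38.4167° W

Field H=7, A=0: +7·20° lon, +0·10° lat → SW at lon -40°, lat -90°.
Square 0, 7: +0·2° lon, +7·1° lat → SW at lon -40°, lat -83°.
Subsquare s=18, w=22: +18·0.0833333° lon, +22·0.0416667° lat → SW at lon -38.5°, lat -82.0833°.
Cell spans 0.0833333° lon × 0.0416667° lat.
west 38.5000° W, east 38.4167° W.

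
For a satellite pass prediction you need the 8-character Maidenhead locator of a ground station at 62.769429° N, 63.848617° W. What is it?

Shift to the Maidenhead origin (180°W, 90°S): lon 116.15138, lat 152.76943.
Field: 116.15138/20 → 5 → F, 152.76943/10 → 15 → P; chars FP.
Square: 16.15138/2 → 8, 2.76943/1 → 2; chars 82.
Subsquare: 0.15138/0.0833333 → 1 → b, 0.76943/0.0416667 → 18 → s; chars bs.
Extended square: 0.06805/0.00833333 → 8, 0.01943/0.00416667 → 4; chars 84.

FP82bs84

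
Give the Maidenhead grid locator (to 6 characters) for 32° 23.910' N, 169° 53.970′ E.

Offset from 180°W / 90°S: lon 349.8995°, lat 122.3985°.
Field: 349.8995/20 → 17 → R, 122.3985/10 → 12 → M; chars RM.
Square: 9.8995/2 → 4, 2.3985/1 → 2; chars 42.
Subsquare: 1.8995/0.0833333 → 22 → w, 0.3985/0.0416667 → 9 → j; chars wj.

RM42wj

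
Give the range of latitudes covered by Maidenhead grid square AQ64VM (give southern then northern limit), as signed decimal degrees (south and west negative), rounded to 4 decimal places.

74.5000, 74.5417

Field A=0, Q=16: +0·20° lon, +16·10° lat → SW at lon -180°, lat 70°.
Square 6, 4: +6·2° lon, +4·1° lat → SW at lon -168°, lat 74°.
Subsquare v=21, m=12: +21·0.0833333° lon, +12·0.0416667° lat → SW at lon -166.25°, lat 74.5°.
Cell spans 0.0833333° lon × 0.0416667° lat.
south 74.5000, north 74.5417.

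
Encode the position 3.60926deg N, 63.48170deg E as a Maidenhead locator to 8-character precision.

Add 180° to longitude and 90° to latitude: 243.48170, 93.60926.
Field: lon ⌊243.48170/20⌋ = 12 → M; lat ⌊93.60926/10⌋ = 9 → J.
Square: lon ⌊3.48170/2⌋ = 1; lat ⌊3.60926/1⌋ = 3.
Subsquare: lon ⌊1.48170/0.0833333⌋ = 17 → r; lat ⌊0.60926/0.0416667⌋ = 14 → o.
Extended square: lon ⌊0.06503/0.00833333⌋ = 7; lat ⌊0.02593/0.00416667⌋ = 6.

MJ13ro76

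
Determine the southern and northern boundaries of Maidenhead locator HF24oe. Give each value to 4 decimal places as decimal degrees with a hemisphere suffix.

Field H=7, F=5: +7·20° lon, +5·10° lat → SW at lon -40°, lat -40°.
Square 2, 4: +2·2° lon, +4·1° lat → SW at lon -36°, lat -36°.
Subsquare o=14, e=4: +14·0.0833333° lon, +4·0.0416667° lat → SW at lon -34.8333°, lat -35.8333°.
Cell spans 0.0833333° lon × 0.0416667° lat.
south 35.8333° S, north 35.7917° S.

35.8333° S, 35.7917° S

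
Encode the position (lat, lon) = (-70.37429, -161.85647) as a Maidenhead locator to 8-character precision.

AB99bp70

Offset from 180°W / 90°S: lon 18.14353°, lat 19.62571°.
Field: lon ⌊18.14353/20⌋ = 0 → A; lat ⌊19.62571/10⌋ = 1 → B.
Square: lon ⌊18.14353/2⌋ = 9; lat ⌊9.62571/1⌋ = 9.
Subsquare: lon ⌊0.14353/0.0833333⌋ = 1 → b; lat ⌊0.62571/0.0416667⌋ = 15 → p.
Extended square: lon ⌊0.06020/0.00833333⌋ = 7; lat ⌊0.00071/0.00416667⌋ = 0.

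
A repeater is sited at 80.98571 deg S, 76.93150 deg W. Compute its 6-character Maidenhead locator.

FA19ma

Add 180° to longitude and 90° to latitude: 103.0685, 9.0143.
Field: lon ⌊103.0685/20⌋ = 5 → F; lat ⌊9.0143/10⌋ = 0 → A.
Square: lon ⌊3.0685/2⌋ = 1; lat ⌊9.0143/1⌋ = 9.
Subsquare: lon ⌊1.0685/0.0833333⌋ = 12 → m; lat ⌊0.0143/0.0416667⌋ = 0 → a.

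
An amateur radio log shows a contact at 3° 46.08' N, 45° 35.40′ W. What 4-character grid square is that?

GJ73

Shift to the Maidenhead origin (180°W, 90°S): lon 134.41, lat 93.77.
Field: lon ⌊134.41/20⌋ = 6 → G; lat ⌊93.77/10⌋ = 9 → J.
Square: lon ⌊14.41/2⌋ = 7; lat ⌊3.77/1⌋ = 3.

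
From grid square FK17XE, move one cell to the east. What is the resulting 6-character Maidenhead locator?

FK27ae

Longitude subsquare x = 23; +1 → 24, wraps to 0 = a, carry into square.
Longitude square 1; +1 → 2.
The latitude characters are unchanged.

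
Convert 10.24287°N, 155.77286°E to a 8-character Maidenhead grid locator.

QK70vf28

Shift to the Maidenhead origin (180°W, 90°S): lon 335.77286, lat 100.24287.
Field: lon ⌊335.77286/20⌋ = 16 → Q; lat ⌊100.24287/10⌋ = 10 → K.
Square: lon ⌊15.77286/2⌋ = 7; lat ⌊0.24287/1⌋ = 0.
Subsquare: lon ⌊1.77286/0.0833333⌋ = 21 → v; lat ⌊0.24287/0.0416667⌋ = 5 → f.
Extended square: lon ⌊0.02286/0.00833333⌋ = 2; lat ⌊0.03454/0.00416667⌋ = 8.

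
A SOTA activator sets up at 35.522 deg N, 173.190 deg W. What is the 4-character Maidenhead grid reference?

AM35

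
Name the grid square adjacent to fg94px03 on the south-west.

Longitude extended square 0; −1 → -1, wraps to 9, carry into subsquare.
Longitude subsquare p = 15; −1 → 14 = o.
Latitude extended square 3; −1 → 2.

FG94ox92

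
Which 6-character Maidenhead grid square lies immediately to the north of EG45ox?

Latitude subsquare x = 23; +1 → 24, wraps to 0 = a, carry into square.
Latitude square 5; +1 → 6.
The longitude characters are unchanged.

EG46oa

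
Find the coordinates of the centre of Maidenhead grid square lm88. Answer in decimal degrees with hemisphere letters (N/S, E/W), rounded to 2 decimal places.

38.50° N, 57.00° E

Field L=11, M=12: +11·20° lon, +12·10° lat → SW at lon 40°, lat 30°.
Square 8, 8: +8·2° lon, +8·1° lat → SW at lon 56°, lat 38°.
Cell spans 2° lon × 1° lat. Centre is SW corner plus half of each.
latitude 38.50° N, longitude 57.00° E.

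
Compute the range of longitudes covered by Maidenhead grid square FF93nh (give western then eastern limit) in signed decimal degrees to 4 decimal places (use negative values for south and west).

-60.9167, -60.8333

Field F=5, F=5: +5·20° lon, +5·10° lat → SW at lon -80°, lat -40°.
Square 9, 3: +9·2° lon, +3·1° lat → SW at lon -62°, lat -37°.
Subsquare n=13, h=7: +13·0.0833333° lon, +7·0.0416667° lat → SW at lon -60.9167°, lat -36.7083°.
Cell spans 0.0833333° lon × 0.0416667° lat.
west -60.9167, east -60.8333.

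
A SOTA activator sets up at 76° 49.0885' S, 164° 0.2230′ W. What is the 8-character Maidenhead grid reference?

Offset from 180°W / 90°S: lon 15.99628°, lat 13.18186°.
Field: 15.99628/20 → 0 → A, 13.18186/10 → 1 → B; chars AB.
Square: 15.99628/2 → 7, 3.18186/1 → 3; chars 73.
Subsquare: 1.99628/0.0833333 → 23 → x, 0.18186/0.0416667 → 4 → e; chars xe.
Extended square: 0.07962/0.00833333 → 9, 0.01519/0.00416667 → 3; chars 93.

AB73xe93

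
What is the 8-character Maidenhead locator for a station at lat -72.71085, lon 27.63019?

Shift to the Maidenhead origin (180°W, 90°S): lon 207.63019, lat 17.28915.
Field (20°×10°, letters A–R): lon ⌊207.63019/20⌋ = 10 → K; lat ⌊17.28915/10⌋ = 1 → B.
Square (2°×1°, digits 0–9): lon ⌊7.63019/2⌋ = 3; lat ⌊7.28915/1⌋ = 7.
Subsquare (5′×2.5′, letters a–x): lon ⌊1.63019/0.0833333⌋ = 19 → t; lat ⌊0.28915/0.0416667⌋ = 6 → g.
Extended square (30″×15″, digits 0–9): lon ⌊0.04686/0.00833333⌋ = 5; lat ⌊0.03915/0.00416667⌋ = 9.

KB37tg59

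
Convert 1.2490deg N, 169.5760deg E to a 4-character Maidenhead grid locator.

Shift to the Maidenhead origin (180°W, 90°S): lon 349.58, lat 91.25.
Field (20°×10°, letters A–R): 349.58/20 → 17 → R, 91.25/10 → 9 → J; chars RJ.
Square (2°×1°, digits 0–9): 9.58/2 → 4, 1.25/1 → 1; chars 41.

RJ41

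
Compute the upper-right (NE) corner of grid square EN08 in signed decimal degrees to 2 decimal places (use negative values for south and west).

49.00, -98.00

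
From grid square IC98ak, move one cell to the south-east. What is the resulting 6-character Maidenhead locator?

Longitude subsquare a = 0; +1 → 1 = b.
Latitude subsquare k = 10; −1 → 9 = j.

IC98bj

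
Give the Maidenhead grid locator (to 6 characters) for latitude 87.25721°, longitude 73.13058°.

MR67ng

Add 180° to longitude and 90° to latitude: 253.1306, 177.2572.
Field (20°×10°, letters A–R): 253.1306/20 → 12 → M, 177.2572/10 → 17 → R; chars MR.
Square (2°×1°, digits 0–9): 13.1306/2 → 6, 7.2572/1 → 7; chars 67.
Subsquare (5′×2.5′, letters a–x): 1.1306/0.0833333 → 13 → n, 0.2572/0.0416667 → 6 → g; chars ng.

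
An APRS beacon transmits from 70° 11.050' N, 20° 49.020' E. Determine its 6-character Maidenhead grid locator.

KQ00je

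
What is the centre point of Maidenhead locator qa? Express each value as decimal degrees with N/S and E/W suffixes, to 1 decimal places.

85.0° S, 150.0° E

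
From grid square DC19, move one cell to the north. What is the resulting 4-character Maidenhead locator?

Latitude square 9; +1 → 10, wraps to 0, carry into field.
Latitude field C = 2; +1 → 3 = D.
The longitude characters are unchanged.

DD10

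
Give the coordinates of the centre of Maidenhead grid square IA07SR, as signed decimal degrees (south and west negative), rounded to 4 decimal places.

-82.2708, -18.4583

Field I=8, A=0: +8·20° lon, +0·10° lat → SW at lon -20°, lat -90°.
Square 0, 7: +0·2° lon, +7·1° lat → SW at lon -20°, lat -83°.
Subsquare s=18, r=17: +18·0.0833333° lon, +17·0.0416667° lat → SW at lon -18.5°, lat -82.2917°.
Cell spans 0.0833333° lon × 0.0416667° lat. Centre is SW corner plus half of each.
latitude -82.2708, longitude -18.4583.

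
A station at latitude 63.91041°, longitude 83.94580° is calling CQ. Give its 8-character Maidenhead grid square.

Offset from 180°W / 90°S: lon 263.94580°, lat 153.91041°.
Field: lon ⌊263.94580/20⌋ = 13 → N; lat ⌊153.91041/10⌋ = 15 → P.
Square: lon ⌊3.94580/2⌋ = 1; lat ⌊3.91041/1⌋ = 3.
Subsquare: lon ⌊1.94580/0.0833333⌋ = 23 → x; lat ⌊0.91041/0.0416667⌋ = 21 → v.
Extended square: lon ⌊0.02913/0.00833333⌋ = 3; lat ⌊0.03541/0.00416667⌋ = 8.

NP13xv38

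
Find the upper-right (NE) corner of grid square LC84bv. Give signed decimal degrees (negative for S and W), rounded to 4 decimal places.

-65.0833, 56.1667

Field L=11, C=2: +11·20° lon, +2·10° lat → SW at lon 40°, lat -70°.
Square 8, 4: +8·2° lon, +4·1° lat → SW at lon 56°, lat -66°.
Subsquare b=1, v=21: +1·0.0833333° lon, +21·0.0416667° lat → SW at lon 56.0833°, lat -65.125°.
Cell spans 0.0833333° lon × 0.0416667° lat. NE corner is SW corner plus one full cell.
latitude -65.0833, longitude 56.1667.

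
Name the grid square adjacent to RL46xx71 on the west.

Longitude extended square 7; −1 → 6.
The latitude characters are unchanged.

RL46xx61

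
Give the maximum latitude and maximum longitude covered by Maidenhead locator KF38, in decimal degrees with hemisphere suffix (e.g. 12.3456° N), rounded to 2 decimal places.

31.00° S, 28.00° E

Field K=10, F=5: +10·20° lon, +5·10° lat → SW at lon 20°, lat -40°.
Square 3, 8: +3·2° lon, +8·1° lat → SW at lon 26°, lat -32°.
Cell spans 2° lon × 1° lat. NE corner is SW corner plus one full cell.
latitude 31.00° S, longitude 28.00° E.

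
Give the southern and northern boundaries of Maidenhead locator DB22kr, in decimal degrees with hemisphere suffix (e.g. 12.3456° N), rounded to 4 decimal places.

77.2917° S, 77.2500° S

Field D=3, B=1: +3·20° lon, +1·10° lat → SW at lon -120°, lat -80°.
Square 2, 2: +2·2° lon, +2·1° lat → SW at lon -116°, lat -78°.
Subsquare k=10, r=17: +10·0.0833333° lon, +17·0.0416667° lat → SW at lon -115.167°, lat -77.2917°.
Cell spans 0.0833333° lon × 0.0416667° lat.
south 77.2917° S, north 77.2500° S.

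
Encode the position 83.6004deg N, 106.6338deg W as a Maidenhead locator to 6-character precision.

Add 180° to longitude and 90° to latitude: 73.3662, 173.6004.
Field (20°×10°, letters A–R): lon ⌊73.3662/20⌋ = 3 → D; lat ⌊173.6004/10⌋ = 17 → R.
Square (2°×1°, digits 0–9): lon ⌊13.3662/2⌋ = 6; lat ⌊3.6004/1⌋ = 3.
Subsquare (5′×2.5′, letters a–x): lon ⌊1.3662/0.0833333⌋ = 16 → q; lat ⌊0.6004/0.0416667⌋ = 14 → o.

DR63qo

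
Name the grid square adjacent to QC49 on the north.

QD40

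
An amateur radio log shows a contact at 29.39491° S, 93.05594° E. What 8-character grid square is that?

Add 180° to longitude and 90° to latitude: 273.05594, 60.60509.
Field (20°×10°, letters A–R): lon ⌊273.05594/20⌋ = 13 → N; lat ⌊60.60509/10⌋ = 6 → G.
Square (2°×1°, digits 0–9): lon ⌊13.05594/2⌋ = 6; lat ⌊0.60509/1⌋ = 0.
Subsquare (5′×2.5′, letters a–x): lon ⌊1.05594/0.0833333⌋ = 12 → m; lat ⌊0.60509/0.0416667⌋ = 14 → o.
Extended square (30″×15″, digits 0–9): lon ⌊0.05594/0.00833333⌋ = 6; lat ⌊0.02176/0.00416667⌋ = 5.

NG60mo65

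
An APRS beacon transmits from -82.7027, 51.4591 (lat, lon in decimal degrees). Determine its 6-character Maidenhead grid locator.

LA57rh

Offset from 180°W / 90°S: lon 231.4591°, lat 7.2973°.
Field (20°×10°, letters A–R): 231.4591/20 → 11 → L, 7.2973/10 → 0 → A; chars LA.
Square (2°×1°, digits 0–9): 11.4591/2 → 5, 7.2973/1 → 7; chars 57.
Subsquare (5′×2.5′, letters a–x): 1.4591/0.0833333 → 17 → r, 0.2973/0.0416667 → 7 → h; chars rh.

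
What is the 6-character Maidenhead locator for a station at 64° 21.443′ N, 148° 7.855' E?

QP44bi

Shift to the Maidenhead origin (180°W, 90°S): lon 328.1309, lat 154.3574.
Field (20°×10°, letters A–R): 328.1309/20 → 16 → Q, 154.3574/10 → 15 → P; chars QP.
Square (2°×1°, digits 0–9): 8.1309/2 → 4, 4.3574/1 → 4; chars 44.
Subsquare (5′×2.5′, letters a–x): 0.1309/0.0833333 → 1 → b, 0.3574/0.0416667 → 8 → i; chars bi.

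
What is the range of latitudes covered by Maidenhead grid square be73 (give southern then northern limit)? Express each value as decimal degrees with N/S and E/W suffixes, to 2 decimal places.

Field B=1, E=4: +1·20° lon, +4·10° lat → SW at lon -160°, lat -50°.
Square 7, 3: +7·2° lon, +3·1° lat → SW at lon -146°, lat -47°.
Cell spans 2° lon × 1° lat.
south 47.00° S, north 46.00° S.

47.00° S, 46.00° S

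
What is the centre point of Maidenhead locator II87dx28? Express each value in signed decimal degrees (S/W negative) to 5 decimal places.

Field I=8, I=8: +8·20° lon, +8·10° lat → SW at lon -20°, lat -10°.
Square 8, 7: +8·2° lon, +7·1° lat → SW at lon -4°, lat -3°.
Subsquare d=3, x=23: +3·0.0833333° lon, +23·0.0416667° lat → SW at lon -3.75°, lat -2.04167°.
Extended square 2, 8: +2·0.00833333° lon, +8·0.00416667° lat → SW at lon -3.73333°, lat -2.00833°.
Cell spans 0.00833333° lon × 0.00416667° lat. Centre is SW corner plus half of each.
latitude -2.00625, longitude -3.72917.

-2.00625, -3.72917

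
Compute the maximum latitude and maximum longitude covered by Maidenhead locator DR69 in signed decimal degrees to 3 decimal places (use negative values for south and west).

90.000, -106.000

Field D=3, R=17: +3·20° lon, +17·10° lat → SW at lon -120°, lat 80°.
Square 6, 9: +6·2° lon, +9·1° lat → SW at lon -108°, lat 89°.
Cell spans 2° lon × 1° lat. NE corner is SW corner plus one full cell.
latitude 90.000, longitude -106.000.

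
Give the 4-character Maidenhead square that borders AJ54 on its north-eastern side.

AJ65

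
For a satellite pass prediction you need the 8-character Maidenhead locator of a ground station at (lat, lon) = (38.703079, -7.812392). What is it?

IM68cq28

Offset from 180°W / 90°S: lon 172.18761°, lat 128.70308°.
Field: lon ⌊172.18761/20⌋ = 8 → I; lat ⌊128.70308/10⌋ = 12 → M.
Square: lon ⌊12.18761/2⌋ = 6; lat ⌊8.70308/1⌋ = 8.
Subsquare: lon ⌊0.18761/0.0833333⌋ = 2 → c; lat ⌊0.70308/0.0416667⌋ = 16 → q.
Extended square: lon ⌊0.02094/0.00833333⌋ = 2; lat ⌊0.03641/0.00416667⌋ = 8.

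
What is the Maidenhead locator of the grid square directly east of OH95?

PH05

Longitude square 9; +1 → 10, wraps to 0, carry into field.
Longitude field O = 14; +1 → 15 = P.
The latitude characters are unchanged.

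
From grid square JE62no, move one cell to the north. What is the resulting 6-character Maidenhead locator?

JE62np

Latitude subsquare o = 14; +1 → 15 = p.
The longitude characters are unchanged.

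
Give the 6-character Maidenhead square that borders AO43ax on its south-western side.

Longitude subsquare a = 0; −1 → -1, wraps to 23 = x, carry into square.
Longitude square 4; −1 → 3.
Latitude subsquare x = 23; −1 → 22 = w.

AO33xw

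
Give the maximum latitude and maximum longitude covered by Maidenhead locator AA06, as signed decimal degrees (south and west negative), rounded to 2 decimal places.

Field A=0, A=0: +0·20° lon, +0·10° lat → SW at lon -180°, lat -90°.
Square 0, 6: +0·2° lon, +6·1° lat → SW at lon -180°, lat -84°.
Cell spans 2° lon × 1° lat. NE corner is SW corner plus one full cell.
latitude -83.00, longitude -178.00.

-83.00, -178.00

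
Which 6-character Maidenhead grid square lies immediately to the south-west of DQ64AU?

DQ54xt

Longitude subsquare a = 0; −1 → -1, wraps to 23 = x, carry into square.
Longitude square 6; −1 → 5.
Latitude subsquare u = 20; −1 → 19 = t.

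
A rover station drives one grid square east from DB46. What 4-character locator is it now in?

DB56

Longitude square 4; +1 → 5.
The latitude characters are unchanged.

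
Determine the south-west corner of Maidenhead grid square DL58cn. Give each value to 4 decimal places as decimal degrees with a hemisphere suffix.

28.5417° N, 109.8333° W

Field D=3, L=11: +3·20° lon, +11·10° lat → SW at lon -120°, lat 20°.
Square 5, 8: +5·2° lon, +8·1° lat → SW at lon -110°, lat 28°.
Subsquare c=2, n=13: +2·0.0833333° lon, +13·0.0416667° lat → SW at lon -109.833°, lat 28.5417°.
latitude 28.5417° N, longitude 109.8333° W.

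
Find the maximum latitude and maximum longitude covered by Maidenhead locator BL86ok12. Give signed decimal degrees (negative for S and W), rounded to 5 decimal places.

26.42917, -142.81667

Field B=1, L=11: +1·20° lon, +11·10° lat → SW at lon -160°, lat 20°.
Square 8, 6: +8·2° lon, +6·1° lat → SW at lon -144°, lat 26°.
Subsquare o=14, k=10: +14·0.0833333° lon, +10·0.0416667° lat → SW at lon -142.833°, lat 26.4167°.
Extended square 1, 2: +1·0.00833333° lon, +2·0.00416667° lat → SW at lon -142.825°, lat 26.425°.
Cell spans 0.00833333° lon × 0.00416667° lat. NE corner is SW corner plus one full cell.
latitude 26.42917, longitude -142.81667.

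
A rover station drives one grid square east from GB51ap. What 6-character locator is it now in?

GB51bp

Longitude subsquare a = 0; +1 → 1 = b.
The latitude characters are unchanged.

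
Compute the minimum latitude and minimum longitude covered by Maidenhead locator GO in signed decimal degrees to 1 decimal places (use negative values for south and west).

Field G=6, O=14: +6·20° lon, +14·10° lat → SW at lon -60°, lat 50°.
latitude 50.0, longitude -60.0.

50.0, -60.0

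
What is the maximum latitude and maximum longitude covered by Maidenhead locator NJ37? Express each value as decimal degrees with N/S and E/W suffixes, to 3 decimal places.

Field N=13, J=9: +13·20° lon, +9·10° lat → SW at lon 80°, lat 0°.
Square 3, 7: +3·2° lon, +7·1° lat → SW at lon 86°, lat 7°.
Cell spans 2° lon × 1° lat. NE corner is SW corner plus one full cell.
latitude 8.000° N, longitude 88.000° E.

8.000° N, 88.000° E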